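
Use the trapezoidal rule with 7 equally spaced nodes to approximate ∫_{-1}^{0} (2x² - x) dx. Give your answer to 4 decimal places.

1.1759

h = (0 − (-1))/6 = 0.166667.
Nodes x₀,…,x₆ = -1, -0.833333, -0.666667, -0.5, -0.333333, -0.166667, 0.
f(x) = 2x² - x: f₀=3, f₁=2.222222, f₂=1.555556, f₃=1, f₄=0.555556, f₅=0.222222, f₆=0.
(h/2)·[f₀ + 2f₁ + 2f₂ + 2f₃ + 2f₄ + 2f₅ + f₆] = 0.083333·(14.111111) = 1.1759.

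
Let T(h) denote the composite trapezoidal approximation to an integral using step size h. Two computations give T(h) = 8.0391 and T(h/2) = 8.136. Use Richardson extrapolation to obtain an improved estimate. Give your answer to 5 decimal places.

8.16830

R = (4·T(h/2) − T(h)) / 3 = (4·8.136 − 8.0391)/3 = (24.5049)/3 = 8.16830.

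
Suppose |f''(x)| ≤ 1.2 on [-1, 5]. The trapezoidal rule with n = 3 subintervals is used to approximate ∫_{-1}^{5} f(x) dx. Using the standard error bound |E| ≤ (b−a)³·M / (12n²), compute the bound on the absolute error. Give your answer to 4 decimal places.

2.4000

|E| ≤ (6)³·1.2 / (12·3²) = 259.2/108 = 2.4000.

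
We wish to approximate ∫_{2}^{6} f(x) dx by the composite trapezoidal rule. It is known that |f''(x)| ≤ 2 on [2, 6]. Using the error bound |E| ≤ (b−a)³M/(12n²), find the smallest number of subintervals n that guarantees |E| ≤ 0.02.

Need 128/(12n²) ≤ 0.02.
n² ≥ 128/(12·0.02) = 533.333 ⇒ n ≥ 23.0940, so the smallest n is 24.

24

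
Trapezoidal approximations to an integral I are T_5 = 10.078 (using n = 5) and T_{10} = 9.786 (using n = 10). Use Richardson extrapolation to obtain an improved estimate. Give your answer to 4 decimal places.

R = (4·T_{10} − T_5) / 3 = (4·9.786 − 10.078)/3 = (29.066)/3 = 9.6887.

9.6887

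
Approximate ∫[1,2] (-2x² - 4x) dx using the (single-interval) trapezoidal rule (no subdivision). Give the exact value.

T = (b−a)/2 · [f(1) + f(2)] = 0.5·[(-6) + (-16)] = -11.

-11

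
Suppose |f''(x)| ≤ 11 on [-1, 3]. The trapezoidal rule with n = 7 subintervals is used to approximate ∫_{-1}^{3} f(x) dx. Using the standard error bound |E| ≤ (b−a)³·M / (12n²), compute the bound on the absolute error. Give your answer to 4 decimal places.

|E| ≤ (4)³·11 / (12·7²) = 704/588 = 1.1973.

1.1973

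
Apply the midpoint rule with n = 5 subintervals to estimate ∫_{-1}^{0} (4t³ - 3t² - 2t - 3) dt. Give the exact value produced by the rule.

h = (0 − (-1))/5 = 0.2.
Midpoints m₁,…,m₅ = -0.9, -0.7, -0.5, -0.3, -0.1.
f(m₁)=-6.546, f(m₂)=-4.442, f(m₃)=-3.25, f(m₄)=-2.778, f(m₅)=-2.834.
h·[f(m₁) + f(m₂) + f(m₃) + f(m₄) + f(m₅)] = 0.2·(-19.85) = -3.97.

-3.97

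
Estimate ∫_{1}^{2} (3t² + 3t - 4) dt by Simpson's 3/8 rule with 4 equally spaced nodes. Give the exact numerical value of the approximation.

7.5

h = (2 − 1)/3 = 0.333333.
Nodes t₀,…,t₃ = 1, 1.333333, 1.666667, 2.
f(t) = 3t² + 3t - 4: f₀=2, f₁=5.333333, f₂=9.333333, f₃=14.
(3h/8)·[f₀ + 3f₁ + 3f₂ + f₃] = 0.125·(60) = 7.5.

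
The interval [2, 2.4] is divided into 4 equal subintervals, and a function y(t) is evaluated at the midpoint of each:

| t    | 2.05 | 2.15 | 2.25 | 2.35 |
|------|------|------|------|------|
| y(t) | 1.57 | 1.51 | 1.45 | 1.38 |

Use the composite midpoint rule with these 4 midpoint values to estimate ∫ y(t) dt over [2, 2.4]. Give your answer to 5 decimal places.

h = 0.1, n = 4.
h·[y(m₁) + y(m₂) + y(m₃) + y(m₄)] = 0.1·(5.91) = 0.59100.

0.59100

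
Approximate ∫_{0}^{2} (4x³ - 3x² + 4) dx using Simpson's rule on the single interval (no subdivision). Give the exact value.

S = (b−a)/6 · [f(0) + 4f(1) + f(2)] = 0.333333·[4 + 4·5 + 24] = 16.

16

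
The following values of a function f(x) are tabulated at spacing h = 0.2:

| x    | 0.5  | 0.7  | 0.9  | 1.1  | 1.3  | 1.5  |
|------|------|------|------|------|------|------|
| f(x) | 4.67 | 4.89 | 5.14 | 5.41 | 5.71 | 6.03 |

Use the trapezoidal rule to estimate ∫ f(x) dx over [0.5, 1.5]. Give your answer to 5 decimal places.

5.30000

h = 0.2, n = 5.
(h/2)·[y₀ + 2y₁ + 2y₂ + 2y₃ + 2y₄ + y₅] = 0.1·(53.00) = 5.30000.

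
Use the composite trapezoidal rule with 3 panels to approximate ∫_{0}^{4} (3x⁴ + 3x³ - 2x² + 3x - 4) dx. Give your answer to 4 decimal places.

h = (4 − 0)/3 = 1.333333.
Nodes x₀,…,x₃ = 0, 1.333333, 2.666667, 4.
f(x) = 3x⁴ + 3x³ - 2x² + 3x - 4: f₀=-4, f₁=13.037037, f₂=198.370370, f₃=936.
(h/2)·[f₀ + 2f₁ + 2f₂ + f₃] = 0.666667·(1354.814815) = 903.2099.

903.2099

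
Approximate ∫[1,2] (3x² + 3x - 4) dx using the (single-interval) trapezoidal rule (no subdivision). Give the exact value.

8

T = (b−a)/2 · [f(1) + f(2)] = 0.5·[2 + 14] = 8.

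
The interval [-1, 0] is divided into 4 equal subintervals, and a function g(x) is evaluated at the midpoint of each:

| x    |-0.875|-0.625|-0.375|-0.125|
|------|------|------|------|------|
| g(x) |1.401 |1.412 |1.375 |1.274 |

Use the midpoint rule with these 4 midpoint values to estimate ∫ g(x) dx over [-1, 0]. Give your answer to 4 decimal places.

h = 0.25, n = 4.
h·[y(m₁) + y(m₂) + y(m₃) + y(m₄)] = 0.25·(5.462) = 1.3655.

1.3655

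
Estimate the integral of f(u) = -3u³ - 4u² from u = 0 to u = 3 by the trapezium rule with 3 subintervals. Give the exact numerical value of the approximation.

-105.5

h = (3 − 0)/3 = 1.
Nodes u₀,…,u₃ = 0, 1, 2, 3.
f(u) = -3u³ - 4u²: f₀=0, f₁=-7, f₂=-40, f₃=-117.
(h/2)·[f₀ + 2f₁ + 2f₂ + f₃] = 0.5·(-211) = -105.5.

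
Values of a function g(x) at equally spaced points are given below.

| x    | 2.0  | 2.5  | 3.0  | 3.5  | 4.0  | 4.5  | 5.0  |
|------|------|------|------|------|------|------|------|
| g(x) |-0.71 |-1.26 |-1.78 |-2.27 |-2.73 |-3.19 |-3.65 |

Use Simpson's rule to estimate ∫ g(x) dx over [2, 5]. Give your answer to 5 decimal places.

-6.71000

h = 0.5, n = 6.
(h/3)·[y₀ + 4y₁ + 2y₂ + 4y₃ + 2y₄ + 4y₅ + y₆] = 0.166667·(-40.26) = -6.71000.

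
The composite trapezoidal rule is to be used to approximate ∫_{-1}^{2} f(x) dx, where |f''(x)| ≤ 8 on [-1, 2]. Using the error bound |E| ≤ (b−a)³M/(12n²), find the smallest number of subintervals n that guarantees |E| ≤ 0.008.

48

Need 216/(12n²) ≤ 0.008.
n² ≥ 216/(12·0.008) = 2250 ⇒ n ≥ 47.4342, so the smallest n is 48.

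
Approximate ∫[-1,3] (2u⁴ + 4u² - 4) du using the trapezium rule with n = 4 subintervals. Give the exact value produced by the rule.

140

h = (3 − (-1))/4 = 1.
Nodes u₀,…,u₄ = -1, 0, 1, 2, 3.
f(u) = 2u⁴ + 4u² - 4: f₀=2, f₁=-4, f₂=2, f₃=44, f₄=194.
(h/2)·[f₀ + 2f₁ + 2f₂ + 2f₃ + f₄] = 0.5·(280) = 140.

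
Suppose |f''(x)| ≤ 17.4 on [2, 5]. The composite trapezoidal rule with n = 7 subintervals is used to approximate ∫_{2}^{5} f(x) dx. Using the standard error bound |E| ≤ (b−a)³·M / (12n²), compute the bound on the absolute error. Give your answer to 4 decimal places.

|E| ≤ (3)³·17.4 / (12·7²) = 469.8/588 = 0.7990.

0.7990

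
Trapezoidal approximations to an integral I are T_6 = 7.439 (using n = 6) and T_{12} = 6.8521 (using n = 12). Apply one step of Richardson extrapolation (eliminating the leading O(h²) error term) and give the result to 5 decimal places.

R = (4·T_{12} − T_6) / 3 = (4·6.8521 − 7.439)/3 = (19.9694)/3 = 6.65647.

6.65647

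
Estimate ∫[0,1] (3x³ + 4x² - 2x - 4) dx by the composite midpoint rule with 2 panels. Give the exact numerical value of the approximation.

h = (1 − 0)/2 = 0.5.
Midpoints m₁,…,m₂ = 0.25, 0.75.
f(m₁)=-4.203125, f(m₂)=-1.984375.
h·[f(m₁) + f(m₂)] = 0.5·(-6.1875) = -3.09375.

-3.09375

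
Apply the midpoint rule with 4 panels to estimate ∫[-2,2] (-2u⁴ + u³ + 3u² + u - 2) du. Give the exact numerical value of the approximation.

-13.5

h = (2 − (-2))/4 = 1.
Midpoints m₁,…,m₄ = -1.5, -0.5, 0.5, 1.5.
f(m₁)=-10.25, f(m₂)=-2, f(m₃)=-0.75, f(m₄)=-0.5.
h·[f(m₁) + f(m₂) + f(m₃) + f(m₄)] = 1·(-13.5) = -13.5.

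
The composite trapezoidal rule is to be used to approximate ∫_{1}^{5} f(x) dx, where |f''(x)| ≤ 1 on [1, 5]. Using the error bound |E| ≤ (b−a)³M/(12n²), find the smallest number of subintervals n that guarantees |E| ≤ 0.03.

14

Need 64/(12n²) ≤ 0.03.
n² ≥ 64/(12·0.03) = 177.778 ⇒ n ≥ 13.3333, so the smallest n is 14.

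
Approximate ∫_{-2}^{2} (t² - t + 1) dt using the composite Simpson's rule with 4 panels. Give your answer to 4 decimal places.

9.3333

h = (2 − (-2))/4 = 1.
Nodes t₀,…,t₄ = -2, -1, 0, 1, 2.
f(t) = t² - t + 1: f₀=7, f₁=3, f₂=1, f₃=1, f₄=3.
(h/3)·[f₀ + 4f₁ + 2f₂ + 4f₃ + f₄] = 0.333333·(28) = 9.3333.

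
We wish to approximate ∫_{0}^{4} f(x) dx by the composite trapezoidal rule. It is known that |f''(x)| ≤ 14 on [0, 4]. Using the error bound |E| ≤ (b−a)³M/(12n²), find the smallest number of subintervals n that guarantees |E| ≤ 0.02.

62

Need 896/(12n²) ≤ 0.02.
n² ≥ 896/(12·0.02) = 3733.33 ⇒ n ≥ 61.1010, so the smallest n is 62.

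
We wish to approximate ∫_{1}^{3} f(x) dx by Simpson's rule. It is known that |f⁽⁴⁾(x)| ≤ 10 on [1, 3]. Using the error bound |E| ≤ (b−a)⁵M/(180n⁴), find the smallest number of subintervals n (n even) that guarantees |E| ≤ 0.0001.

12

Need 320/(180n⁴) ≤ 0.0001.
n⁴ ≥ 320/(180·0.0001) = 17777.8 ⇒ n ≥ 11.5470, so the smallest even n is 12. (n must be even for Simpson's rule.)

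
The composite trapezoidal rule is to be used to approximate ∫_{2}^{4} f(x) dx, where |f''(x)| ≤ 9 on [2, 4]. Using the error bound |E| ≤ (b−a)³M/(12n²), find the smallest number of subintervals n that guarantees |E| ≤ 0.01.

Need 72/(12n²) ≤ 0.01.
n² ≥ 72/(12·0.01) = 600 ⇒ n ≥ 24.4949, so the smallest n is 25.

25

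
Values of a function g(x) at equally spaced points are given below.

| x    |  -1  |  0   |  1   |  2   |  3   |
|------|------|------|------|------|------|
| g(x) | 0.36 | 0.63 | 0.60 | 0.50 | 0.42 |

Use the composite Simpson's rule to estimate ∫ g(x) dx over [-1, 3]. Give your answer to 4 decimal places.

2.1667

h = 1, n = 4.
(h/3)·[y₀ + 4y₁ + 2y₂ + 4y₃ + y₄] = 0.333333·(6.50) = 2.1667.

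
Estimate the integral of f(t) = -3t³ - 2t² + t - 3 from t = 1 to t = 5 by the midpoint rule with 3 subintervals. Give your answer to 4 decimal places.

h = (5 − 1)/3 = 1.333333.
Midpoints m₁,…,m₃ = 1.666667, 3, 4.333333.
f(m₁)=-20.777778, f(m₂)=-99, f(m₃)=-280.333333.
h·[f(m₁) + f(m₂) + f(m₃)] = 1.333333·(-400.111111) = -533.4815.

-533.4815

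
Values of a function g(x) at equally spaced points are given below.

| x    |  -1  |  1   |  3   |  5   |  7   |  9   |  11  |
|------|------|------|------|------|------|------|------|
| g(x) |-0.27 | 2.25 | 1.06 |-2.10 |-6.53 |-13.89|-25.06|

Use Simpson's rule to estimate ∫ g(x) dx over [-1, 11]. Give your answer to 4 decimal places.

h = 2, n = 6.
(h/3)·[y₀ + 4y₁ + 2y₂ + 4y₃ + 2y₄ + 4y₅ + y₆] = 0.666667·(-91.23) = -60.8200.

-60.8200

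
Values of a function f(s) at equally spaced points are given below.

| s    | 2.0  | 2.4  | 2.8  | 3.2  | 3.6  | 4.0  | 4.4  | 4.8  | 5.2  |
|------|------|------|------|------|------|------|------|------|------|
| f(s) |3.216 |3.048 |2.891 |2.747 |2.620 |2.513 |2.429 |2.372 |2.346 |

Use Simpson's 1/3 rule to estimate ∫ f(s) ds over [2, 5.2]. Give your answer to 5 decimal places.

8.55493

h = 0.4, n = 8.
(h/3)·[y₀ + 4y₁ + 2y₂ + 4y₃ + 2y₄ + 4y₅ + 2y₆ + 4y₇ + y₈] = 0.133333·(64.162) = 8.55493.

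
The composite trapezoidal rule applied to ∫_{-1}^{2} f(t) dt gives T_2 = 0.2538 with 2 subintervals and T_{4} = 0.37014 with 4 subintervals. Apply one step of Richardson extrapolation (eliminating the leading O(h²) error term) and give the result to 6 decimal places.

0.408920

R = (4·T_{4} − T_2) / 3 = (4·0.37014 − 0.2538)/3 = (1.22676)/3 = 0.408920.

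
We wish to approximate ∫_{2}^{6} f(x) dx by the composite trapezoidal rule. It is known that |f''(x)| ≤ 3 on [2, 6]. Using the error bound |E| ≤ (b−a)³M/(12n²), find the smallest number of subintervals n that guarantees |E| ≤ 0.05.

Need 192/(12n²) ≤ 0.05.
n² ≥ 192/(12·0.05) = 320 ⇒ n ≥ 17.8885, so the smallest n is 18.

18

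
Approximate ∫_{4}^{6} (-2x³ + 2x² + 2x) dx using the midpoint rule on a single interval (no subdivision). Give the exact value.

M = (b−a)·f(5) = 2·(-190) = -380.

-380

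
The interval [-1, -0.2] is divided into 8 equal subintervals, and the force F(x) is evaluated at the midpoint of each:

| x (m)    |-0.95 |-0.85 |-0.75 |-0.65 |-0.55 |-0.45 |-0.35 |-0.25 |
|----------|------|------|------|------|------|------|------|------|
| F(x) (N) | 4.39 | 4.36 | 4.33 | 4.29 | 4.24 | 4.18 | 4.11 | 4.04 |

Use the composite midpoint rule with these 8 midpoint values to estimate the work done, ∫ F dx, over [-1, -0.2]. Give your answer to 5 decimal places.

h = 0.1, n = 8.
h·[y(m₁) + y(m₂) + y(m₃) + y(m₄) + y(m₅) + y(m₆) + y(m₇) + y(m₈)] = 0.1·(33.94) = 3.39400.

3.39400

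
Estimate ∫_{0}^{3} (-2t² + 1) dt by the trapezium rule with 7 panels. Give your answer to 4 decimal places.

-15.1837

h = (3 − 0)/7 = 0.428571.
Nodes t₀,…,t₇ = 0, 0.428571, 0.857143, 1.285714, 1.714286, 2.142857, 2.571429, 3.
f(t) = -2t² + 1: f₀=1, f₁=0.632653, f₂=-0.469388, f₃=-2.306122, f₄=-4.877551, f₅=-8.183673, f₆=-12.224490, f₇=-17.
(h/2)·[f₀ + 2f₁ + 2f₂ + 2f₃ + 2f₄ + 2f₅ + 2f₆ + f₇] = 0.214286·(-70.857143) = -15.1837.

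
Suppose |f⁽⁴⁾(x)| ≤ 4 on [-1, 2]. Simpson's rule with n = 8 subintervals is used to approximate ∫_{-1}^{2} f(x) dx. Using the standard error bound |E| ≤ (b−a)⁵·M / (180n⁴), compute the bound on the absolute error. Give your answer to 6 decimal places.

|E| ≤ (3)⁵·4 / (180·8⁴) = 972/737280 = 0.001318.

0.001318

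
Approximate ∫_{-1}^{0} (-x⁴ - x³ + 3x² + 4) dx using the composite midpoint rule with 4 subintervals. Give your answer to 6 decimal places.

h = (0 − (-1))/4 = 0.25.
Midpoints m₁,…,m₄ = -0.875, -0.625, -0.375, -0.125.
f(m₁)=6.380615234375, f(m₂)=5.263427734375, f(m₃)=4.454833984375, f(m₄)=4.048583984375.
h·[f(m₁) + f(m₂) + f(m₃) + f(m₄)] = 0.25·(20.1474609375) = 5.036865.

5.036865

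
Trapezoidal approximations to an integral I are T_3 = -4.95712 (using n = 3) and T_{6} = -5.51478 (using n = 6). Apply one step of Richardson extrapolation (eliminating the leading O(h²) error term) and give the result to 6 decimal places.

-5.700667

R = (4·T_{6} − T_3) / 3 = (4·(-5.51478) − (-4.95712))/3 = (-17.10200)/3 = -5.700667.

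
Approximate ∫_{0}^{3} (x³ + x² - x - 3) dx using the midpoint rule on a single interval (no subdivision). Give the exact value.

3.375

M = (b−a)·f(1.5) = 3·(1.125) = 3.375.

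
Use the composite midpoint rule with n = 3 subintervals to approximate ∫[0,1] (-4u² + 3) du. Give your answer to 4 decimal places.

h = (1 − 0)/3 = 0.333333.
Midpoints m₁,…,m₃ = 0.166667, 0.5, 0.833333.
f(m₁)=2.888889, f(m₂)=2, f(m₃)=0.222222.
h·[f(m₁) + f(m₂) + f(m₃)] = 0.333333·(5.111111) = 1.7037.

1.7037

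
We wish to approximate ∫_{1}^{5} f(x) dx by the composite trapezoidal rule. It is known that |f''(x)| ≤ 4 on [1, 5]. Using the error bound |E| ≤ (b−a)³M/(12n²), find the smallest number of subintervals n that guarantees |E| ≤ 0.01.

47

Need 256/(12n²) ≤ 0.01.
n² ≥ 256/(12·0.01) = 2133.33 ⇒ n ≥ 46.1880, so the smallest n is 47.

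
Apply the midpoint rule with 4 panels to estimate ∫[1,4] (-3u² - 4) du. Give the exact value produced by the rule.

-74.578125

h = (4 − 1)/4 = 0.75.
Midpoints m₁,…,m₄ = 1.375, 2.125, 2.875, 3.625.
f(m₁)=-9.671875, f(m₂)=-17.546875, f(m₃)=-28.796875, f(m₄)=-43.421875.
h·[f(m₁) + f(m₂) + f(m₃) + f(m₄)] = 0.75·(-99.4375) = -74.578125.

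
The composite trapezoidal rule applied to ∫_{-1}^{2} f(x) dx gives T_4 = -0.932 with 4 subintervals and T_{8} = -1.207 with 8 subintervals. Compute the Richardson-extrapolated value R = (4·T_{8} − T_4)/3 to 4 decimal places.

-1.2987

R = (4·T_{8} − T_4) / 3 = (4·(-1.207) − (-0.932))/3 = (-3.896)/3 = -1.2987.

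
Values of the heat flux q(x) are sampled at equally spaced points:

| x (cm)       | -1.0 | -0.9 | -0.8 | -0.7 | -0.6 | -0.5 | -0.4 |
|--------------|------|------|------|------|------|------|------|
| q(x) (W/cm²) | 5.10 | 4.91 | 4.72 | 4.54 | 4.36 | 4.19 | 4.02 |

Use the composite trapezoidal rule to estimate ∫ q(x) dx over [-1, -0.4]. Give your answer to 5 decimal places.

h = 0.1, n = 6.
(h/2)·[y₀ + 2y₁ + 2y₂ + 2y₃ + 2y₄ + 2y₅ + y₆] = 0.05·(54.56) = 2.72800.

2.72800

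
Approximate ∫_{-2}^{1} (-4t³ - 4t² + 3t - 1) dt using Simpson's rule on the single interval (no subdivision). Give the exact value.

-4.5

S = (b−a)/6 · [f(-2) + 4f(-0.5) + f(1)] = 0.5·[9 + 4·(-3) + (-6)] = -4.5.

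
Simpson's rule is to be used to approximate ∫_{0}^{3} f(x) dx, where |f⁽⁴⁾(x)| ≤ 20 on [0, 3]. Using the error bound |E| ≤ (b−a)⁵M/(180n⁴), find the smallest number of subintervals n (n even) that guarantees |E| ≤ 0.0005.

Need 4860/(180n⁴) ≤ 0.0005.
n⁴ ≥ 4860/(180·0.0005) = 54000 ⇒ n ≥ 15.2440, so the smallest even n is 16. (n must be even for Simpson's rule.)

16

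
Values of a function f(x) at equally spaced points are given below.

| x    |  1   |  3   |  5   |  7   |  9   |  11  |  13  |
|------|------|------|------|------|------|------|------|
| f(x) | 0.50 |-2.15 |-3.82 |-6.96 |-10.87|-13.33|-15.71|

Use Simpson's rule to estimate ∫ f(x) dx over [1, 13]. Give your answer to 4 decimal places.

h = 2, n = 6.
(h/3)·[y₀ + 4y₁ + 2y₂ + 4y₃ + 2y₄ + 4y₅ + y₆] = 0.666667·(-134.35) = -89.5667.

-89.5667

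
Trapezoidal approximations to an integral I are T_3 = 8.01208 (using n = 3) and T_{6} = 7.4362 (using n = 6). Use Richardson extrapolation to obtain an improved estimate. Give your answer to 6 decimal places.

R = (4·T_{6} − T_3) / 3 = (4·7.4362 − 8.01208)/3 = (21.73272)/3 = 7.244240.

7.244240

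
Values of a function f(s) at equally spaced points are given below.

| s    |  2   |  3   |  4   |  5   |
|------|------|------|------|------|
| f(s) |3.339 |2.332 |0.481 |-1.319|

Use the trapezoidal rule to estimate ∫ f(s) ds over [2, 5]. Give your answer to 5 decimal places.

3.82300

h = 1, n = 3.
(h/2)·[y₀ + 2y₁ + 2y₂ + y₃] = 0.5·(7.646) = 3.82300.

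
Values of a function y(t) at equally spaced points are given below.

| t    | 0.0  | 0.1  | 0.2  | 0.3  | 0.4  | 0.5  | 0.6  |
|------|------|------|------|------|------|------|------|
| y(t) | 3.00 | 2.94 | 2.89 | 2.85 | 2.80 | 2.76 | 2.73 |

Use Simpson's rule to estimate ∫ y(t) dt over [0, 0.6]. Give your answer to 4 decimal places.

h = 0.1, n = 6.
(h/3)·[y₀ + 4y₁ + 2y₂ + 4y₃ + 2y₄ + 4y₅ + y₆] = 0.033333·(51.31) = 1.7103.

1.7103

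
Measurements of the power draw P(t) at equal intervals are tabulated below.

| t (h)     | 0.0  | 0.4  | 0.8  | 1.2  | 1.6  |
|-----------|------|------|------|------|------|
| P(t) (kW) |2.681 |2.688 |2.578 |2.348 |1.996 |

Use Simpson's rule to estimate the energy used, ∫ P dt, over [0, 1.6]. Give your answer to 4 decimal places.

h = 0.4, n = 4.
(h/3)·[y₀ + 4y₁ + 2y₂ + 4y₃ + y₄] = 0.133333·(29.977) = 3.9969.

3.9969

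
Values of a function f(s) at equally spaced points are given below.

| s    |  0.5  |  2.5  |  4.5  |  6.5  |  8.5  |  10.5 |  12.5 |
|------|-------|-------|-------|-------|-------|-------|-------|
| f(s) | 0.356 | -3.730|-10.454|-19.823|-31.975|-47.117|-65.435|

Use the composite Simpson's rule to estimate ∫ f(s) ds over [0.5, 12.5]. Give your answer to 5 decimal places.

h = 2, n = 6.
(h/3)·[y₀ + 4y₁ + 2y₂ + 4y₃ + 2y₄ + 4y₅ + y₆] = 0.666667·(-432.617) = -288.41133.

-288.41133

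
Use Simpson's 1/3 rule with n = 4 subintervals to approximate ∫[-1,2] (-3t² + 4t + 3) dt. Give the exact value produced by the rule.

6

h = (2 − (-1))/4 = 0.75.
Nodes t₀,…,t₄ = -1, -0.25, 0.5, 1.25, 2.
f(t) = -3t² + 4t + 3: f₀=-4, f₁=1.8125, f₂=4.25, f₃=3.3125, f₄=-1.
(h/3)·[f₀ + 4f₁ + 2f₂ + 4f₃ + f₄] = 0.25·(24) = 6.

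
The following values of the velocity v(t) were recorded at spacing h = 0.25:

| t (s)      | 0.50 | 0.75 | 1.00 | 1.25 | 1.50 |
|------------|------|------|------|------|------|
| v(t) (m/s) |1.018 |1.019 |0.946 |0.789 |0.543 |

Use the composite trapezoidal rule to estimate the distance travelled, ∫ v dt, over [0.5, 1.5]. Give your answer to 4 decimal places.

0.8836

h = 0.25, n = 4.
(h/2)·[y₀ + 2y₁ + 2y₂ + 2y₃ + y₄] = 0.125·(7.069) = 0.8836.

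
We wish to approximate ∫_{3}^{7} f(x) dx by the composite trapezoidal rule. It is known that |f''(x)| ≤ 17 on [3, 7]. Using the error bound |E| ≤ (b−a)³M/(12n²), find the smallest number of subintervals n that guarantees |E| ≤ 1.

Need 1088/(12n²) ≤ 1.
n² ≥ 1088/(12·1) = 90.6667 ⇒ n ≥ 9.5219, so the smallest n is 10.

10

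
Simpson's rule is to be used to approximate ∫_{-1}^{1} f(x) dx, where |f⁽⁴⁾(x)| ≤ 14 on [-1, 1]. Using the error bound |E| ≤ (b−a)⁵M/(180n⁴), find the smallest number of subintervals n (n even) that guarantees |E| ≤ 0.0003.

10

Need 448/(180n⁴) ≤ 0.0003.
n⁴ ≥ 448/(180·0.0003) = 8296.3 ⇒ n ≥ 9.5438, so the smallest even n is 10. (n must be even for Simpson's rule.)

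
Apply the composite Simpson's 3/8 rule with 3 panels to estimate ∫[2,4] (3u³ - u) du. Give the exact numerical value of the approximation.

h = (4 − 2)/3 = 0.666667.
Nodes u₀,…,u₃ = 2, 2.666667, 3.333333, 4.
f(u) = 3u³ - u: f₀=22, f₁=54.222222, f₂=107.777778, f₃=188.
(3h/8)·[f₀ + 3f₁ + 3f₂ + f₃] = 0.25·(696) = 174.

174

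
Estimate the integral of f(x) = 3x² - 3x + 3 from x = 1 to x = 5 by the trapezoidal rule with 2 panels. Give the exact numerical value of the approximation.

108

h = (5 − 1)/2 = 2.
Nodes x₀,…,x₂ = 1, 3, 5.
f(x) = 3x² - 3x + 3: f₀=3, f₁=21, f₂=63.
(h/2)·[f₀ + 2f₁ + f₂] = 1·(108) = 108.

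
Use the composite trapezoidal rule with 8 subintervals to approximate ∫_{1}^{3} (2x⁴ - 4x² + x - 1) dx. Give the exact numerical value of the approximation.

h = (3 − 1)/8 = 0.25.
Nodes x₀,…,x₈ = 1, 1.25, 1.5, 1.75, 2, 2.25, 2.5, 2.75, 3.
f(x) = 2x⁴ - 4x² + x - 1: f₀=-2, f₁=-1.1171875, f₂=1.625, f₃=7.2578125, f₄=17, f₅=32.2578125, f₆=54.625, f₇=85.8828125, f₈=128.
(h/2)·[f₀ + 2f₁ + 2f₂ + 2f₃ + 2f₄ + 2f₅ + 2f₆ + 2f₇ + f₈] = 0.125·(521.0625) = 65.1328125.

65.1328125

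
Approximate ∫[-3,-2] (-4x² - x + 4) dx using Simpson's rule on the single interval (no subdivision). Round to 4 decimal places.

S = (b−a)/6 · [f(-3) + 4f(-2.5) + f(-2)] = 0.166667·[(-29) + 4·(-18.5) + (-10)] = -18.8333.

-18.8333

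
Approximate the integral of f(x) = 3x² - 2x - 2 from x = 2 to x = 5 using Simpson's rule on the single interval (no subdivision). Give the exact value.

90

S = (b−a)/6 · [f(2) + 4f(3.5) + f(5)] = 0.5·[6 + 4·27.75 + 63] = 90.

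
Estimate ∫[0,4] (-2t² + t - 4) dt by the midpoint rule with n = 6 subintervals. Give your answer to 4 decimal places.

h = (4 − 0)/6 = 0.666667.
Midpoints m₁,…,m₆ = 0.333333, 1, 1.666667, 2.333333, 3, 3.666667.
f(m₁)=-3.888889, f(m₂)=-5, f(m₃)=-7.888889, f(m₄)=-12.555556, f(m₅)=-19, f(m₆)=-27.222222.
h·[f(m₁) + f(m₂) + f(m₃) + f(m₄) + f(m₅) + f(m₆)] = 0.666667·(-75.555556) = -50.3704.

-50.3704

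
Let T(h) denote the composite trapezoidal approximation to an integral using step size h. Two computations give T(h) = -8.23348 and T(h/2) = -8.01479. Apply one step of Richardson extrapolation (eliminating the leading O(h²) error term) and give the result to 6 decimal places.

R = (4·T(h/2) − T(h)) / 3 = (4·(-8.01479) − (-8.23348))/3 = (-23.82568)/3 = -7.941893.

-7.941893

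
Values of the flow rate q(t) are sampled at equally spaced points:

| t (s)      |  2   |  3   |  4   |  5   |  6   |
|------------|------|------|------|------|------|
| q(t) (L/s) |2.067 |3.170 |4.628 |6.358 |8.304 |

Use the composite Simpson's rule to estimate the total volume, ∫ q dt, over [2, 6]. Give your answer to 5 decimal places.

19.24633

h = 1, n = 4.
(h/3)·[y₀ + 4y₁ + 2y₂ + 4y₃ + y₄] = 0.333333·(57.739) = 19.24633.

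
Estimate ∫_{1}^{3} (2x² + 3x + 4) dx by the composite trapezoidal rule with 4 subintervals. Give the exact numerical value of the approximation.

h = (3 − 1)/4 = 0.5.
Nodes x₀,…,x₄ = 1, 1.5, 2, 2.5, 3.
f(x) = 2x² + 3x + 4: f₀=9, f₁=13, f₂=18, f₃=24, f₄=31.
(h/2)·[f₀ + 2f₁ + 2f₂ + 2f₃ + f₄] = 0.25·(150) = 37.5.

37.5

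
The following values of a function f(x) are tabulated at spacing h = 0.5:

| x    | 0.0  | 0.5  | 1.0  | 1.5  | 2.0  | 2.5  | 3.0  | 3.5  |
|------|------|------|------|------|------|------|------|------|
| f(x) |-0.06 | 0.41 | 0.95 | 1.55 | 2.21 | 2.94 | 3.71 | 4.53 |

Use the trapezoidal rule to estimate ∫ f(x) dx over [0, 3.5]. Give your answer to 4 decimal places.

h = 0.5, n = 7.
(h/2)·[y₀ + 2y₁ + 2y₂ + 2y₃ + 2y₄ + 2y₅ + 2y₆ + y₇] = 0.25·(28.01) = 7.0025.

7.0025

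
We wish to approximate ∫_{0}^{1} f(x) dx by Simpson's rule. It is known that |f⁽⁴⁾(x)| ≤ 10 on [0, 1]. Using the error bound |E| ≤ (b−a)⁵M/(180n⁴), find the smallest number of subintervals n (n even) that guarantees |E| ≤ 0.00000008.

Need 10/(180n⁴) ≤ 0.00000008.
n⁴ ≥ 10/(180·0.00000008) = 694444 ⇒ n ≥ 28.8675, so the smallest even n is 30. (n must be even for Simpson's rule.)

30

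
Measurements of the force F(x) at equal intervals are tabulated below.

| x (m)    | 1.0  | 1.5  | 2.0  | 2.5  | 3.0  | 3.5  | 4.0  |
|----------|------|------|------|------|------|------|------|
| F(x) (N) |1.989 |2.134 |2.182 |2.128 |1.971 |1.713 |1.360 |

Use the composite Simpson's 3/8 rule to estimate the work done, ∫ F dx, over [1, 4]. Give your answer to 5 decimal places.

h = 0.5, n = 6.
(3h/8)·[y₀ + 3y₁ + 3y₂ + 2y₃ + 3y₄ + 3y₅ + y₆] = 0.1875·(31.605) = 5.92594.

5.92594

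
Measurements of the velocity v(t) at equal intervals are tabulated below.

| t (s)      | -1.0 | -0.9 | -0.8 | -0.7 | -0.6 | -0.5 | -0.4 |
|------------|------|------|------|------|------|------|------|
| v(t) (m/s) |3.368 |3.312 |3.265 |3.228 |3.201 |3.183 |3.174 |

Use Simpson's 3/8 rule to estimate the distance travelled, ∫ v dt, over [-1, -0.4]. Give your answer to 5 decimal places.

h = 0.1, n = 6.
(3h/8)·[y₀ + 3y₁ + 3y₂ + 2y₃ + 3y₄ + 3y₅ + y₆] = 0.0375·(51.881) = 1.94554.

1.94554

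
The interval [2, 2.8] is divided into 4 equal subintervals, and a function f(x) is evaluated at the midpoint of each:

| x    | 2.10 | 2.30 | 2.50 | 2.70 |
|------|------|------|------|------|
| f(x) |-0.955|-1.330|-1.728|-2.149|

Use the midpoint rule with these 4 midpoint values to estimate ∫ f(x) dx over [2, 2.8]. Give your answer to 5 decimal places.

-1.23240

h = 0.2, n = 4.
h·[y(m₁) + y(m₂) + y(m₃) + y(m₄)] = 0.2·(-6.162) = -1.23240.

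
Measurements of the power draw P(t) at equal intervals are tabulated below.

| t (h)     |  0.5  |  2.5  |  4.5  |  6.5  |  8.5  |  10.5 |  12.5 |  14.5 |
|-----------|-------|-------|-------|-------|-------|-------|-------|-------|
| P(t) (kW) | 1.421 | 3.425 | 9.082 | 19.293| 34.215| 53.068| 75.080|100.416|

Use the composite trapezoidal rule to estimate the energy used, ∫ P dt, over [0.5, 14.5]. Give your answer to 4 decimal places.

h = 2, n = 7.
(h/2)·[y₀ + 2y₁ + 2y₂ + 2y₃ + 2y₄ + 2y₅ + 2y₆ + y₇] = 1·(490.163) = 490.1630.

490.1630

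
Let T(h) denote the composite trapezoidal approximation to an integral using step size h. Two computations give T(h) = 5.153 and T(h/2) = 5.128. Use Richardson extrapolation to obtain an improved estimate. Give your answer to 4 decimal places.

5.1197

R = (4·T(h/2) − T(h)) / 3 = (4·5.128 − 5.153)/3 = (15.359)/3 = 5.1197.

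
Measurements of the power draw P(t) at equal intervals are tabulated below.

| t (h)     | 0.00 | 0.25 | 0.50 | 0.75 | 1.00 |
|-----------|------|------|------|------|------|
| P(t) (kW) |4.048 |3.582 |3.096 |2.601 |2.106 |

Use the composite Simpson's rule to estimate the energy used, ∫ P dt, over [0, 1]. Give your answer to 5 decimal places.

h = 0.25, n = 4.
(h/3)·[y₀ + 4y₁ + 2y₂ + 4y₃ + y₄] = 0.083333·(37.078) = 3.08983.

3.08983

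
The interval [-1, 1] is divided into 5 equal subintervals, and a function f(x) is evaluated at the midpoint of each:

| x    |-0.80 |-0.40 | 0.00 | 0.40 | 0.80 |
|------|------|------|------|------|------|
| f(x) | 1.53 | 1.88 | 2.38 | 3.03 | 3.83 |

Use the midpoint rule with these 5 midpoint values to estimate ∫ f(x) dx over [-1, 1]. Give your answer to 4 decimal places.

5.0600

h = 0.4, n = 5.
h·[y(m₁) + y(m₂) + y(m₃) + y(m₄) + y(m₅)] = 0.4·(12.65) = 5.0600.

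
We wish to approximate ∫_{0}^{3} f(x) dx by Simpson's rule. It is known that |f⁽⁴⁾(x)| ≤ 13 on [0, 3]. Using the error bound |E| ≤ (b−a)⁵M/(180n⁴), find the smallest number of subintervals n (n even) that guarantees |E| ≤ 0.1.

4

Need 3159/(180n⁴) ≤ 0.1.
n⁴ ≥ 3159/(180·0.1) = 175.5 ⇒ n ≥ 3.6397, so the smallest even n is 4. (n must be even for Simpson's rule.)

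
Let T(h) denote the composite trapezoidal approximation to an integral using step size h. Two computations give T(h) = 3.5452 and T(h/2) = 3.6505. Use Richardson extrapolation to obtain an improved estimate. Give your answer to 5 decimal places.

3.68560

R = (4·T(h/2) − T(h)) / 3 = (4·3.6505 − 3.5452)/3 = (11.0568)/3 = 3.68560.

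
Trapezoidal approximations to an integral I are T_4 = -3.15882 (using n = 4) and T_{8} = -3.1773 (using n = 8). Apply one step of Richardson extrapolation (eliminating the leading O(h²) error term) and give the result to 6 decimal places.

R = (4·T_{8} − T_4) / 3 = (4·(-3.1773) − (-3.15882))/3 = (-9.55038)/3 = -3.183460.

-3.183460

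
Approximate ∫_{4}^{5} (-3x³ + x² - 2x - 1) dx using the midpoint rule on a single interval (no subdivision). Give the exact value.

M = (b−a)·f(4.5) = 1·(-263.125) = -263.125.

-263.125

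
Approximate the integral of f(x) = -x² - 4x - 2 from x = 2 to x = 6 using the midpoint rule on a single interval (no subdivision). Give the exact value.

M = (b−a)·f(4) = 4·(-34) = -136.

-136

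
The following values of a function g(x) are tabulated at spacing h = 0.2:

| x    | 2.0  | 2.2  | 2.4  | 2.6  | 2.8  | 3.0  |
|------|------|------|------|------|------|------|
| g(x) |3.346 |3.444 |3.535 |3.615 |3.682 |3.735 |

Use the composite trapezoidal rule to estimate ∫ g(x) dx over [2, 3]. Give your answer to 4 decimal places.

3.5633

h = 0.2, n = 5.
(h/2)·[y₀ + 2y₁ + 2y₂ + 2y₃ + 2y₄ + y₅] = 0.1·(35.633) = 3.5633.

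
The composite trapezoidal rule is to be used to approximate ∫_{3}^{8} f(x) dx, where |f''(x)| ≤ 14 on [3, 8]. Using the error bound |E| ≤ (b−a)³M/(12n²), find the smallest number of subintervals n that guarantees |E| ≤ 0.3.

Need 1750/(12n²) ≤ 0.3.
n² ≥ 1750/(12·0.3) = 486.111 ⇒ n ≥ 22.0479, so the smallest n is 23.

23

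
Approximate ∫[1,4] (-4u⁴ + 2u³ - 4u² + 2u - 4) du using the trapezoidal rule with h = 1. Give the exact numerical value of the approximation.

-850

h = (4 − 1)/3 = 1.
Nodes u₀,…,u₃ = 1, 2, 3, 4.
f(u) = -4u⁴ + 2u³ - 4u² + 2u - 4: f₀=-8, f₁=-64, f₂=-304, f₃=-956.
(h/2)·[f₀ + 2f₁ + 2f₂ + f₃] = 0.5·(-1700) = -850.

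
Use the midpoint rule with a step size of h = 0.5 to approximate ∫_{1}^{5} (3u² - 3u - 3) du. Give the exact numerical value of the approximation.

75.75

h = (5 − 1)/8 = 0.5.
Midpoints m₁,…,m₈ = 1.25, 1.75, 2.25, 2.75, 3.25, 3.75, 4.25, 4.75.
f(m₁)=-2.0625, f(m₂)=0.9375, f(m₃)=5.4375, f(m₄)=11.4375, f(m₅)=18.9375, f(m₆)=27.9375, f(m₇)=38.4375, f(m₈)=50.4375.
h·[f(m₁) + f(m₂) + f(m₃) + f(m₄) + f(m₅) + f(m₆) + f(m₇) + f(m₈)] = 0.5·(151.5) = 75.75.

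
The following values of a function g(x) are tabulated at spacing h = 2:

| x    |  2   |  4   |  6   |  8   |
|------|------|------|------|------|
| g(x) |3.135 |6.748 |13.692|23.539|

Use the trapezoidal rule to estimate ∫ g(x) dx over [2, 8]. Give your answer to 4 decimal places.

67.5540

h = 2, n = 3.
(h/2)·[y₀ + 2y₁ + 2y₂ + y₃] = 1·(67.554) = 67.5540.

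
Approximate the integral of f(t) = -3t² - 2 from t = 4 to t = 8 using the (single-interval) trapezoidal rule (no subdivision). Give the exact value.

-488

T = (b−a)/2 · [f(4) + f(8)] = 2·[(-50) + (-194)] = -488.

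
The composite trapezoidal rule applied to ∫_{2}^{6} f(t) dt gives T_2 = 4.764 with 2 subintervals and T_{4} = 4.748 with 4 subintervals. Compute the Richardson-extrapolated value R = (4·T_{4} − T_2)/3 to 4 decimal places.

R = (4·T_{4} − T_2) / 3 = (4·4.748 − 4.764)/3 = (14.228)/3 = 4.7427.

4.7427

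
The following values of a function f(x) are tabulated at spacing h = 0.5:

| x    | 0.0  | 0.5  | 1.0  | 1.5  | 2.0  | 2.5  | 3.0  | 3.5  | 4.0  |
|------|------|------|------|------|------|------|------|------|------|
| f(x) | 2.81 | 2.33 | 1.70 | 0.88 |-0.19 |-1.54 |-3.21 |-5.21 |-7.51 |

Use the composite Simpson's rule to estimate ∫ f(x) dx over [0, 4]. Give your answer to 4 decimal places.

-3.7100

h = 0.5, n = 8.
(h/3)·[y₀ + 4y₁ + 2y₂ + 4y₃ + 2y₄ + 4y₅ + 2y₆ + 4y₇ + y₈] = 0.166667·(-22.26) = -3.7100.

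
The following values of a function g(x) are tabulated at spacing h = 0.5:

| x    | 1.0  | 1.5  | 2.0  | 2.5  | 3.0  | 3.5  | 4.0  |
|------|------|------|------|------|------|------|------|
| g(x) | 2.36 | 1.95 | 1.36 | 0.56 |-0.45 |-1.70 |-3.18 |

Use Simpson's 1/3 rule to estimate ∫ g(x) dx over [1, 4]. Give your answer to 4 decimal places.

h = 0.5, n = 6.
(h/3)·[y₀ + 4y₁ + 2y₂ + 4y₃ + 2y₄ + 4y₅ + y₆] = 0.166667·(4.24) = 0.7067.

0.7067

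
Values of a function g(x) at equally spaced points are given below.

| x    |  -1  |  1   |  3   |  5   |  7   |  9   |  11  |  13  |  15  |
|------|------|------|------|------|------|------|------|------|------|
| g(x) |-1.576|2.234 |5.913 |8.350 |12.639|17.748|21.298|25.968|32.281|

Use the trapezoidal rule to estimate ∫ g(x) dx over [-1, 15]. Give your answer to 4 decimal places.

219.0050

h = 2, n = 8.
(h/2)·[y₀ + 2y₁ + 2y₂ + 2y₃ + 2y₄ + 2y₅ + 2y₆ + 2y₇ + y₈] = 1·(219.005) = 219.0050.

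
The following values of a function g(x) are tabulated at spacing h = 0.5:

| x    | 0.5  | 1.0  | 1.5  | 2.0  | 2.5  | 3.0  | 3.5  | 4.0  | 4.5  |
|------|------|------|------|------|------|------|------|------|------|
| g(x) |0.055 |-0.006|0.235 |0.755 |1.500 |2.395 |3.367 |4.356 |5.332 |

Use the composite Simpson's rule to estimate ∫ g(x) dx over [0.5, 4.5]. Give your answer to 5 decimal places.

7.59850

h = 0.5, n = 8.
(h/3)·[y₀ + 4y₁ + 2y₂ + 4y₃ + 2y₄ + 4y₅ + 2y₆ + 4y₇ + y₈] = 0.166667·(45.591) = 7.59850.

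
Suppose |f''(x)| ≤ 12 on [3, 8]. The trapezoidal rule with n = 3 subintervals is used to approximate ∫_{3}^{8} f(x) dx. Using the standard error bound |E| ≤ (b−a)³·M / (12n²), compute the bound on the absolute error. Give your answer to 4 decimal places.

|E| ≤ (5)³·12 / (12·3²) = 1500/108 = 13.8889.

13.8889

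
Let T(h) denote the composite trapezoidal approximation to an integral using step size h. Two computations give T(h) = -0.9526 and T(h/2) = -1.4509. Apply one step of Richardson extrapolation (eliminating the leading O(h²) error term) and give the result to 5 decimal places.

R = (4·T(h/2) − T(h)) / 3 = (4·(-1.4509) − (-0.9526))/3 = (-4.8510)/3 = -1.61700.

-1.61700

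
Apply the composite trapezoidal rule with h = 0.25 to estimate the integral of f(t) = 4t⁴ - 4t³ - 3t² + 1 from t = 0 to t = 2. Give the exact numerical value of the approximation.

h = (2 − 0)/8 = 0.25.
Nodes t₀,…,t₈ = 0, 0.25, 0.5, 0.75, 1, 1.25, 1.5, 1.75, 2.
f(t) = 4t⁴ - 4t³ - 3t² + 1: f₀=1, f₁=0.765625, f₂=0, f₃=-1.109375, f₄=-2, f₅=-1.734375, f₆=1, f₇=7.890625, f₈=21.
(h/2)·[f₀ + 2f₁ + 2f₂ + 2f₃ + 2f₄ + 2f₅ + 2f₆ + 2f₇ + f₈] = 0.125·(31.625) = 3.953125.

3.953125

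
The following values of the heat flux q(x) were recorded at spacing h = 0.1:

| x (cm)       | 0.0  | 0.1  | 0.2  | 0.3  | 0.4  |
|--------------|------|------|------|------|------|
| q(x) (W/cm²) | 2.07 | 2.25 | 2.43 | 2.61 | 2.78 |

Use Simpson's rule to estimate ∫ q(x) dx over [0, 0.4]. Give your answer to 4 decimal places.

0.9717

h = 0.1, n = 4.
(h/3)·[y₀ + 4y₁ + 2y₂ + 4y₃ + y₄] = 0.033333·(29.15) = 0.9717.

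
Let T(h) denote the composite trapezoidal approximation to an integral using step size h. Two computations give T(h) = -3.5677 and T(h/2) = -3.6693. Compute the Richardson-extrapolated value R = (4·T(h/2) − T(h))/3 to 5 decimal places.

-3.70317

R = (4·T(h/2) − T(h)) / 3 = (4·(-3.6693) − (-3.5677))/3 = (-11.1095)/3 = -3.70317.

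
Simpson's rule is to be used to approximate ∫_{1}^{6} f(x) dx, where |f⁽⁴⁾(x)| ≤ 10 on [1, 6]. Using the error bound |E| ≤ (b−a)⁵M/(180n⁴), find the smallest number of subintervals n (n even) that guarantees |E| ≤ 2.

4

Need 31250/(180n⁴) ≤ 2.
n⁴ ≥ 31250/(180·2) = 86.8056 ⇒ n ≥ 3.0524, so the smallest even n is 4. (n must be even for Simpson's rule.)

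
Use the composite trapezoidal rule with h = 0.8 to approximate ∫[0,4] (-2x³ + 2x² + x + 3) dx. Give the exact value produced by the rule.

-69.6

h = (4 − 0)/5 = 0.8.
Nodes x₀,…,x₅ = 0, 0.8, 1.6, 2.4, 3.2, 4.
f(x) = -2x³ + 2x² + x + 3: f₀=3, f₁=4.056, f₂=1.528, f₃=-10.728, f₄=-38.856, f₅=-89.
(h/2)·[f₀ + 2f₁ + 2f₂ + 2f₃ + 2f₄ + f₅] = 0.4·(-174) = -69.6.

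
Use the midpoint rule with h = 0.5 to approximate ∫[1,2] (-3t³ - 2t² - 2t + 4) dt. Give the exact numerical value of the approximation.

-14.59375

h = (2 − 1)/2 = 0.5.
Midpoints m₁,…,m₂ = 1.25, 1.75.
f(m₁)=-7.484375, f(m₂)=-21.703125.
h·[f(m₁) + f(m₂)] = 0.5·(-29.1875) = -14.59375.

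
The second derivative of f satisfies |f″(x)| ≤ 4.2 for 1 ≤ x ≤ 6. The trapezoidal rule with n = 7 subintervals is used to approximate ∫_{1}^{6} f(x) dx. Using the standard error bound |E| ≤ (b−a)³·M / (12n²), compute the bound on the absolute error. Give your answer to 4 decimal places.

0.8929

|E| ≤ (5)³·4.2 / (12·7²) = 525/588 = 0.8929.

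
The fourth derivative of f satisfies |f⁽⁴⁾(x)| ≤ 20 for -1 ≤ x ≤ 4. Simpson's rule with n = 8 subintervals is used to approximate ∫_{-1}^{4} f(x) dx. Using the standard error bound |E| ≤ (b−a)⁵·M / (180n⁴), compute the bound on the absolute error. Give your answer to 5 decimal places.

0.08477

|E| ≤ (5)⁵·20 / (180·8⁴) = 62500/737280 = 0.08477.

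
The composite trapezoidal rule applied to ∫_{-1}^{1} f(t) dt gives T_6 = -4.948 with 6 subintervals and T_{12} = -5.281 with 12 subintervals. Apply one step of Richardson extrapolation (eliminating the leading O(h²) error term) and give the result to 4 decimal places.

R = (4·T_{12} − T_6) / 3 = (4·(-5.281) − (-4.948))/3 = (-16.176)/3 = -5.3920.

-5.3920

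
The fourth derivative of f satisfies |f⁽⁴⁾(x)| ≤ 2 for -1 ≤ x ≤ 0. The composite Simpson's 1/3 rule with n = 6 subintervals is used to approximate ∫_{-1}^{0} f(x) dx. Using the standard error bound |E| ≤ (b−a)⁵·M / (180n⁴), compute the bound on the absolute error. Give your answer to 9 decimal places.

0.000008573

|E| ≤ (1)⁵·2 / (180·6⁴) = 2/233280 = 0.000008573.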